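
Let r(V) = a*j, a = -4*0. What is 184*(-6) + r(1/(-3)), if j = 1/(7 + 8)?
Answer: -1104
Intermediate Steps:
a = 0
j = 1/15 ≈ 0.066667
r(V) = 0 (r(V) = 0*(1/15) = 0)
184*(-6) + r(1/(-3)) = 184*(-6) + 0 = -1104 + 0 = -1104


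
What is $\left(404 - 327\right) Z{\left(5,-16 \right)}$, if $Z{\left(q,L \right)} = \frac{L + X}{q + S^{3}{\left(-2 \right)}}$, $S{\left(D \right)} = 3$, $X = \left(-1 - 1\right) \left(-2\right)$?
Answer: $- \frac{231}{8} \approx -28.875$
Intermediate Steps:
$X = 4$ ($X = \left(-2\right) \left(-2\right) = 4$)
$Z{\left(q,L \right)} = \frac{4 + L}{27 + q}$ ($Z{\left(q,L \right)} = \frac{L + 4}{q + 3^{3}} = \frac{4 + L}{q + 27} = \frac{4 + L}{27 + q}$)
$\left(404 - 327\right) Z{\left(5,-16 \right)} = \left(404 - 327\right) \frac{4 - 16}{27 + 5} = 77 \cdot \frac{1}{32} \left(-12\right) = 77 \left(- \frac{3}{8}\right) = - \frac{231}{8}$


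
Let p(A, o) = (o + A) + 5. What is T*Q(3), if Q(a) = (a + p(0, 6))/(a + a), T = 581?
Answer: 4067/3 ≈ 1355.7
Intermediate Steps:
p(A, o) = 5 + A + o (p(A, o) = (A + o) + 5 = 5 + A + o)
Q(a) = (11 + a)/(2*a) (Q(a) = (a + (5 + 0 + 6))/(a + a) = (a + 11)/((2*a)) = (11 + a)*(1/(2*a)) = (11 + a)/(2*a))
T*Q(3) = 581*((½)*(11 + 3)/3) = 581*((½)*(⅓)*14) = 581*(7/3) = 4067/3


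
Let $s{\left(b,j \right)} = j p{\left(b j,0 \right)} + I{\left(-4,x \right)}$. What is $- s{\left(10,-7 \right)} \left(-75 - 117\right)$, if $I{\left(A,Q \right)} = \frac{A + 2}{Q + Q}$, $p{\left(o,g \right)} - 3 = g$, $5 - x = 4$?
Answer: $-4224$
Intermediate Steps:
$x = 1$ ($x = 5 - 4 = 1$)
$p{\left(o,g \right)} = 3 + g$
$I{\left(A,Q \right)} = \frac{2 + A}{2 Q}$
$s{\left(b,j \right)} = -1 + 3 j$ ($s{\left(b,j \right)} = j \left(3 + 0\right) + \frac{2 - 4}{2 \cdot 1} = j 3 + \frac{1}{2} \cdot 1 \left(-2\right) = 3 j - 1 = -1 + 3 j$)
$- s{\left(10,-7 \right)} \left(-75 - 117\right) = - \left(-1 + 3 \left(-7\right)\right) \left(-75 - 117\right) = - \left(-1 - 21\right) \left(-192\right) = - \left(-22\right) \left(-192\right) = \left(-1\right) 4224 = -4224$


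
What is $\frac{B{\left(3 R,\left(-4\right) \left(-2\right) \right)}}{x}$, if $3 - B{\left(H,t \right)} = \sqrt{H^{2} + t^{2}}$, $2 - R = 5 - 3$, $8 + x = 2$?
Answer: $\frac{5}{6} \approx 0.83333$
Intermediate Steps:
$x = -6$ ($x = -8 + 2 = -6$)
$R = 0$ ($R = 2 - \left(5 - 3\right) = 2 - 2 = 0$)
$B{\left(H,t \right)} = 3 - \sqrt{H^{2} + t^{2}}$
$\frac{B{\left(3 R,\left(-4\right) \left(-2\right) \right)}}{x} = \frac{3 - \sqrt{\left(3 \cdot 0\right)^{2} + \left(\left(-4\right) \left(-2\right)\right)^{2}}}{-6} = \left(3 - \sqrt{0^{2} + 8^{2}}\right) \left(- \frac{1}{6}\right) = \left(3 - \sqrt{0 + 64}\right) \left(- \frac{1}{6}\right) = \left(3 - \sqrt{64}\right) \left(- \frac{1}{6}\right) = \left(3 - 8\right) \left(- \frac{1}{6}\right) = \left(-5\right) \left(- \frac{1}{6}\right) = \frac{5}{6}$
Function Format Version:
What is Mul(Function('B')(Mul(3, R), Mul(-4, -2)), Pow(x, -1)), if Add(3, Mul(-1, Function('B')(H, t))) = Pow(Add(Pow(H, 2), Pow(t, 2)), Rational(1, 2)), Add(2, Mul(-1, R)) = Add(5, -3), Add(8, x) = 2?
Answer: Rational(5, 6) ≈ 0.83333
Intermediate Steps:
x = -6 (x = Add(-8, 2) = -6)
R = 0 (R = Add(2, Mul(-1, Add(5, -3))) = Add(2, Mul(-1, 2)) = Add(2, -2) = 0)
Function('B')(H, t) = Add(3, Mul(-1, Pow(Add(Pow(H, 2), Pow(t, 2)), Rational(1, 2))))
Mul(Function('B')(Mul(3, R), Mul(-4, -2)), Pow(x, -1)) = Mul(Add(3, Mul(-1, Pow(Add(Pow(Mul(3, 0), 2), Pow(Mul(-4, -2), 2)), Rational(1, 2)))), Pow(-6, -1)) = Mul(Add(3, Mul(-1, Pow(Add(Pow(0, 2), Pow(8, 2)), Rational(1, 2)))), Rational(-1, 6)) = Mul(Add(3, Mul(-1, Pow(Add(0, 64), Rational(1, 2)))), Rational(-1, 6)) = Mul(Add(3, Mul(-1, Pow(64, Rational(1, 2)))), Rational(-1, 6)) = Mul(Add(3, Mul(-1, 8)), Rational(-1, 6)) = Mul(Add(3, -8), Rational(-1, 6)) = Mul(-5, Rational(-1, 6)) = Rational(5, 6)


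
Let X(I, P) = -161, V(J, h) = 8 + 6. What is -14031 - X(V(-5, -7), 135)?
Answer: -13870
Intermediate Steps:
V(J, h) = 14
-14031 - X(V(-5, -7), 135) = -14031 - 1*(-161) = -14031 + 161 = -13870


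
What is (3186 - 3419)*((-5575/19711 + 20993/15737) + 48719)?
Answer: -3521228914449473/310192007 ≈ -1.1352e+7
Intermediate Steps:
(3186 - 3419)*((-5575/19711 + 20993/15737) + 48719) = -233*((-5575*1/19711 + 20993*(1/15737)) + 48719) = -233*((-5575/19711 + 20993/15737) + 48719) = -233*(326059248/310192007 + 48719) = -233*15112570448281/310192007 = -3521228914449473/310192007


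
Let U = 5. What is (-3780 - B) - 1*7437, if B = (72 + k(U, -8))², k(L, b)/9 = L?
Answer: -24906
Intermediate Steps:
k(L, b) = 9*L
B = 13689 (B = (72 + 9*5)² = (72 + 45)² = 117² = 13689)
(-3780 - B) - 1*7437 = (-3780 - 1*13689) - 1*7437 = (-3780 - 13689) - 7437 = -17469 - 7437 = -24906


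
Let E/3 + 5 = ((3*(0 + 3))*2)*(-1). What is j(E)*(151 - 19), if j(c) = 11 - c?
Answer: 10560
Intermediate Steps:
E = -69 (E = -15 + 3*(((3*(0 + 3))*2)*(-1)) = -15 + 3*(((3*3)*2)*(-1)) = -15 + 3*((9*2)*(-1)) = -15 + 3*(18*(-1)) = -15 + 3*(-18) = -15 - 54 = -69)
j(E)*(151 - 19) = (11 - 1*(-69))*(151 - 19) = (11 + 69)*132 = 80*132 = 10560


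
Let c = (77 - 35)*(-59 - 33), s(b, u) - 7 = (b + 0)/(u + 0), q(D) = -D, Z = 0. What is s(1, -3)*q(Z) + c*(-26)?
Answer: 100464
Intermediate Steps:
s(b, u) = 7 + b/u (s(b, u) = 7 + (b + 0)/(u + 0) = 7 + b/u)
c = -3864 (c = 42*(-92) = -3864)
s(1, -3)*q(Z) + c*(-26) = (7 + 1/(-3))*(-1*0) - 3864*(-26) = (7 + 1*(-1/3))*0 + 100464 = (7 - 1/3)*0 + 100464 = (20/3)*0 + 100464 = 0 + 100464 = 100464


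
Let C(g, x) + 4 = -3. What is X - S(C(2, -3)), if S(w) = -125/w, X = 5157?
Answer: 35974/7 ≈ 5139.1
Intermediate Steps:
C(g, x) = -7 (C(g, x) = -4 - 3 = -7)
X - S(C(2, -3)) = 5157 - (-125)/(-7) = 5157 - (-125)*(-1)/7 = 5157 - 1*125/7 = 5157 - 125/7 = 35974/7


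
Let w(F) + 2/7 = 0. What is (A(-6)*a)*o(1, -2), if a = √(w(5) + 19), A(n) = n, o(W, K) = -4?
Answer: 24*√917/7 ≈ 103.82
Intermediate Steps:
w(F) = -2/7 (w(F) = -2/7 + 0 = -2/7)
a = √917/7 (a = √(-2/7 + 19) = √(131/7) = √917/7 ≈ 4.3260)
(A(-6)*a)*o(1, -2) = -6*√917/7*(-4) = 24*√917/7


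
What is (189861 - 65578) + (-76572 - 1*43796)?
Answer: 3915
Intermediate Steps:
(189861 - 65578) + (-76572 - 1*43796) = 124283 + (-76572 - 43796) = 124283 - 120368 = 3915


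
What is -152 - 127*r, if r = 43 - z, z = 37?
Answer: -914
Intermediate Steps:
r = 6 (r = 43 - 1*37 = 43 - 37 = 6)
-152 - 127*r = -152 - 127*6 = -152 - 762 = -914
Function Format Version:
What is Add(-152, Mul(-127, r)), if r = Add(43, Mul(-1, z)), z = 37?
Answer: -914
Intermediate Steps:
r = 6 (r = Add(43, Mul(-1, 37)) = Add(43, -37) = 6)
Add(-152, Mul(-127, r)) = Add(-152, Mul(-127, 6)) = Add(-152, -762) = -914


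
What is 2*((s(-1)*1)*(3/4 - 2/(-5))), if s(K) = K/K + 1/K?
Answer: 0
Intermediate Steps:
s(K) = 1 + 1/K
2*((s(-1)*1)*(3/4 - 2/(-5))) = 2*((((1 - 1)/(-1))*1)*(3/4 - 2/(-5))) = 2*((-1*0*1)*(3*(¼) - 2*(-⅕))) = 2*((0*1)*(¾ + ⅖)) = 2*(0*(23/20)) = 2*0 = 0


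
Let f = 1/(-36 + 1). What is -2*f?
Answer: 2/35 ≈ 0.057143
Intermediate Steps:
f = -1/35 (f = 1/(-35) = -1/35 ≈ -0.028571)
-2*f = -2*(-1/35) = 2/35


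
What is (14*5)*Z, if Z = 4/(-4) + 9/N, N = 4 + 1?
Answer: 56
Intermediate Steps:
N = 5
Z = ⅘ (Z = 4/(-4) + 9/5 = 4*(-¼) + 9*(⅕) = -1 + 9/5 = ⅘ ≈ 0.80000)
(14*5)*Z = (14*5)*(⅘) = 70*(⅘) = 56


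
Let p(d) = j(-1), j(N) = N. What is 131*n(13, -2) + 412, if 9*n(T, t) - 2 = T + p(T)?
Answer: 5542/9 ≈ 615.78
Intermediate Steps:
p(d) = -1
n(T, t) = ⅑ + T/9 (n(T, t) = 2/9 + (T - 1)/9 = 2/9 + (-1 + T)/9 = 2/9 + (-⅑ + T/9) = ⅑ + T/9)
131*n(13, -2) + 412 = 131*(⅑ + (⅑)*13) + 412 = 131*(⅑ + 13/9) + 412 = 131*(14/9) + 412 = 1834/9 + 412 = 5542/9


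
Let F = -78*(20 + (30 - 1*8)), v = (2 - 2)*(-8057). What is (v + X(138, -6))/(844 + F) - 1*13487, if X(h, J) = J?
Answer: -16400189/1216 ≈ -13487.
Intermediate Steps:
v = 0 (v = 0*(-8057) = 0)
F = -3276 (F = -78*(20 + (30 - 8)) = -78*(20 + 22) = -78*42 = -3276)
(v + X(138, -6))/(844 + F) - 1*13487 = (0 - 6)/(844 - 3276) - 1*13487 = -6/(-2432) - 13487 = -6*(-1/2432) - 13487 = 3/1216 - 13487 = -16400189/1216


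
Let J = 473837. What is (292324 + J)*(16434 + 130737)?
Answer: 112756680531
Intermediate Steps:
(292324 + J)*(16434 + 130737) = (292324 + 473837)*(16434 + 130737) = 766161*147171 = 112756680531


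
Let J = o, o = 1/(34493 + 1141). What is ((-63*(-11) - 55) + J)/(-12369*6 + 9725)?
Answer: -22734493/2298001026 ≈ -0.0098932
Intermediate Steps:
o = 1/35634 ≈ 2.8063e-5
J = 1/35634 ≈ 2.8063e-5
((-63*(-11) - 55) + J)/(-12369*6 + 9725) = ((-63*(-11) - 55) + 1/35634)/(-12369*6 + 9725) = ((693 - 55) + 1/35634)/(-4123*18 + 9725) = (638 + 1/35634)/(-74214 + 9725) = (22734493/35634)/(-64489) = (22734493/35634)*(-1/64489) = -22734493/2298001026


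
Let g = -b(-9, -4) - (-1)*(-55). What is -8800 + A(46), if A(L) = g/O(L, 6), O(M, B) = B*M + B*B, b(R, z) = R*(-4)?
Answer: -211207/24 ≈ -8800.3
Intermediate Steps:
b(R, z) = -4*R
O(M, B) = B² + B*M (O(M, B) = B*M + B² = B² + B*M)
g = -91 (g = -(-4)*(-9) - (-1)*(-55) = -1*36 - 1*55 = -36 - 55 = -91)
A(L) = -91/(36 + 6*L) (A(L) = -91*1/(6*(6 + L)) = -91/(36 + 6*L))
-8800 + A(46) = -8800 - 91/(36 + 6*46) = -8800 - 91/(36 + 276) = -8800 - 91/312 = -8800 - 91*1/312 = -8800 - 7/24 = -211207/24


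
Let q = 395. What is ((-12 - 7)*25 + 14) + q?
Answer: -66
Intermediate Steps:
((-12 - 7)*25 + 14) + q = ((-12 - 7)*25 + 14) + 395 = (-19*25 + 14) + 395 = (-475 + 14) + 395 = -461 + 395 = -66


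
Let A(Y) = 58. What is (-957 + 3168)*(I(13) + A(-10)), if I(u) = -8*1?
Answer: 110550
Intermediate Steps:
I(u) = -8
(-957 + 3168)*(I(13) + A(-10)) = (-957 + 3168)*(-8 + 58) = 2211*50 = 110550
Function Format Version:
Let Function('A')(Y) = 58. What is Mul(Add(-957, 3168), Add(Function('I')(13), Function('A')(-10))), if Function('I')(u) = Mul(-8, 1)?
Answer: 110550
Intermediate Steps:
Function('I')(u) = -8
Mul(Add(-957, 3168), Add(Function('I')(13), Function('A')(-10))) = Mul(Add(-957, 3168), Add(-8, 58)) = Mul(2211, 50) = 110550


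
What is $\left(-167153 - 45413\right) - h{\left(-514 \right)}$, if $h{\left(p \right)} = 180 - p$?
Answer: $-213260$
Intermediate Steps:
$\left(-167153 - 45413\right) - h{\left(-514 \right)} = \left(-167153 - 45413\right) - \left(180 - -514\right) = \left(-167153 - 45413\right) - \left(180 + 514\right) = -212566 - 694 = -213260$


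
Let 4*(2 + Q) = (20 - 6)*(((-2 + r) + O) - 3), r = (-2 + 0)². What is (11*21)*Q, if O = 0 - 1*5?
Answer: -5313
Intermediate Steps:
O = -5 (O = 0 - 5 = -5)
r = 4 (r = (-2)² = 4)
Q = -23 (Q = -2 + ((20 - 6)*(((-2 + 4) - 5) - 3))/4 = -2 + (14*((2 - 5) - 3))/4 = -2 + (14*(-3 - 3))/4 = -2 + (14*(-6))/4 = -2 + (¼)*(-84) = -2 - 21 = -23)
(11*21)*Q = (11*21)*(-23) = 231*(-23) = -5313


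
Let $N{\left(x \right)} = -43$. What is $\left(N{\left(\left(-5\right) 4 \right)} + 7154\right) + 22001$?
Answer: $29112$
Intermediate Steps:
$\left(N{\left(\left(-5\right) 4 \right)} + 7154\right) + 22001 = \left(-43 + 7154\right) + 22001 = 7111 + 22001 = 29112$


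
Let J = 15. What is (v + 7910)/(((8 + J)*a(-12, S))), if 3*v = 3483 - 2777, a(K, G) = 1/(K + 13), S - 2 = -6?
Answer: 24436/69 ≈ 354.15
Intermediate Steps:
S = -4 (S = 2 - 6 = -4)
a(K, G) = 1/(13 + K)
v = 706/3 (v = (3483 - 2777)/3 = (1/3)*706 = 706/3 ≈ 235.33)
(v + 7910)/(((8 + J)*a(-12, S))) = (706/3 + 7910)/(((8 + 15)/(13 - 12))) = 24436/(3*((23/1))) = 24436/(3*((23*1))) = (24436/3)/23 = (24436/3)*(1/23) = 24436/69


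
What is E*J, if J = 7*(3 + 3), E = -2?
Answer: -84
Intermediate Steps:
J = 42 (J = 7*6 = 42)
E*J = -2*42 = -84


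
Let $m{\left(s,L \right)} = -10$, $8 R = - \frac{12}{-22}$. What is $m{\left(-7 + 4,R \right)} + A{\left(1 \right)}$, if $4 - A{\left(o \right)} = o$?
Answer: $-7$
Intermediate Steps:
$A{\left(o \right)} = 4 - o$
$R = \frac{3}{44}$ ($R = \frac{\left(-12\right) \frac{1}{-22}}{8} = \frac{\left(-12\right) \left(- \frac{1}{22}\right)}{8} = \frac{1}{8} \cdot \frac{6}{11} = \frac{3}{44} \approx 0.068182$)
$m{\left(-7 + 4,R \right)} + A{\left(1 \right)} = -10 + \left(4 - 1\right) = -10 + 3 = -7$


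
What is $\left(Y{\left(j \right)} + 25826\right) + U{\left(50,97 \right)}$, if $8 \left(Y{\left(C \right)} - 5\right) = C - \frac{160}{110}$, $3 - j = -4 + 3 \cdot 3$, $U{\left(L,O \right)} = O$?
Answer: $\frac{1140813}{44} \approx 25928.0$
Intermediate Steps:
$j = -2$ ($j = 3 - \left(-4 + 3 \cdot 3\right) = 3 - \left(-4 + 9\right) = 3 - 5 = -2$)
$Y{\left(C \right)} = \frac{53}{11} + \frac{C}{8}$ ($Y{\left(C \right)} = 5 + \frac{C - \frac{160}{110}}{8} = 5 + \frac{C - \frac{16}{11}}{8} = 5 + \frac{- \frac{16}{11} + C}{8} = 5 + \left(- \frac{2}{11} + \frac{C}{8}\right) = \frac{53}{11} + \frac{C}{8}$)
$\left(Y{\left(j \right)} + 25826\right) + U{\left(50,97 \right)} = \left(\left(\frac{53}{11} + \frac{1}{8} \left(-2\right)\right) + 25826\right) + 97 = \left(\left(\frac{53}{11} - \frac{1}{4}\right) + 25826\right) + 97 = \left(\frac{201}{44} + 25826\right) + 97 = \frac{1136545}{44} + 97 = \frac{1140813}{44}$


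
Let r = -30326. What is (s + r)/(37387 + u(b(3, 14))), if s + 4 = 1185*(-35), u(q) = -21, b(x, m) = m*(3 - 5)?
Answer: -71805/37366 ≈ -1.9217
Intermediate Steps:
b(x, m) = -2*m (b(x, m) = m*(-2) = -2*m)
s = -41479 (s = -4 + 1185*(-35) = -4 - 41475 = -41479)
(s + r)/(37387 + u(b(3, 14))) = (-41479 - 30326)/(37387 - 21) = -71805/37366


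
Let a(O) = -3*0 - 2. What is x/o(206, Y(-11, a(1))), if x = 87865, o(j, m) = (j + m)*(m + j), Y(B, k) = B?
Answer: 17573/7605 ≈ 2.3107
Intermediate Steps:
a(O) = -2 (a(O) = 0 - 2 = -2)
o(j, m) = (j + m)**2 (o(j, m) = (j + m)*(j + m) = (j + m)**2)
x/o(206, Y(-11, a(1))) = 87865/((206 - 11)**2) = 87865/(195**2) = 87865/38025 = 87865*(1/38025) = 17573/7605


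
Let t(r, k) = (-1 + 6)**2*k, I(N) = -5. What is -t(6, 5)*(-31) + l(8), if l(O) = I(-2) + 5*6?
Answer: 3900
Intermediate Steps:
l(O) = 25 (l(O) = -5 + 5*6 = -5 + 30 = 25)
t(r, k) = 25*k (t(r, k) = 5**2*k = 25*k)
-t(6, 5)*(-31) + l(8) = -25*5*(-31) + 25 = -1*125*(-31) + 25 = -125*(-31) + 25 = 3875 + 25 = 3900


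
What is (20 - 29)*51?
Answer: -459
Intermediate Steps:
(20 - 29)*51 = -9*51 = -459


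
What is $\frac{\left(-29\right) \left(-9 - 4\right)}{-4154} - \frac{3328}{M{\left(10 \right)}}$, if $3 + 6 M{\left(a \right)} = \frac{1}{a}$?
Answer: $\frac{829459787}{120466} \approx 6885.4$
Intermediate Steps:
$M{\left(a \right)} = - \frac{1}{2} + \frac{1}{6 a}$
$\frac{\left(-29\right) \left(-9 - 4\right)}{-4154} - \frac{3328}{M{\left(10 \right)}} = \frac{\left(-29\right) \left(-9 - 4\right)}{-4154} - \frac{3328}{\frac{1}{6} \cdot \frac{1}{10} \left(1 - 30\right)} = \left(-29\right) \left(-13\right) \left(- \frac{1}{4154}\right) - \frac{3328}{\frac{1}{6} \cdot \frac{1}{10} \left(1 - 30\right)} = 377 \left(- \frac{1}{4154}\right) - \frac{3328}{\frac{1}{6} \cdot \frac{1}{10} \left(-29\right)} = - \frac{377}{4154} - \frac{3328}{- \frac{29}{60}} = - \frac{377}{4154} - - \frac{199680}{29} = - \frac{377}{4154} + \frac{199680}{29} = \frac{829459787}{120466}$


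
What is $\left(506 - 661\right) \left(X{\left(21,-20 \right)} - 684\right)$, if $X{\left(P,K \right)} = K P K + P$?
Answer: $-1199235$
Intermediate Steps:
$X{\left(P,K \right)} = P + P K^{2}$ ($X{\left(P,K \right)} = P K^{2} + P = P + P K^{2}$)
$\left(506 - 661\right) \left(X{\left(21,-20 \right)} - 684\right) = \left(506 - 661\right) \left(21 \left(1 + \left(-20\right)^{2}\right) - 684\right) = \left(506 - 661\right) \left(21 \left(1 + 400\right) - 684\right) = - 155 \left(21 \cdot 401 - 684\right) = - 155 \left(8421 - 684\right) = \left(-155\right) 7737 = -1199235$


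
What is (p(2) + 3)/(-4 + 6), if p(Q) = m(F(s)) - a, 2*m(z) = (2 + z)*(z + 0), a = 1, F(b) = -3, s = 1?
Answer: 7/4 ≈ 1.7500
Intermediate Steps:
m(z) = z*(2 + z)/2 (m(z) = ((2 + z)*(z + 0))/2 = ((2 + z)*z)/2 = (z*(2 + z))/2 = z*(2 + z)/2)
p(Q) = ½ (p(Q) = (½)*(-3)*(2 - 3) - 1*1 = (½)*(-3)*(-1) - 1 = 3/2 - 1 = ½)
(p(2) + 3)/(-4 + 6) = (½ + 3)/(-4 + 6) = (7/2)/2 = (7/2)*(½) = 7/4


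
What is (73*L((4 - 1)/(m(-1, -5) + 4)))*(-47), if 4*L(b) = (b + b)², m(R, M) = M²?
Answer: -30879/841 ≈ -36.717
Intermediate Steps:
L(b) = b² (L(b) = (b + b)²/4 = (2*b)²/4 = (4*b²)/4 = b²)
(73*L((4 - 1)/(m(-1, -5) + 4)))*(-47) = (73*((4 - 1)/((-5)² + 4))²)*(-47) = (73*(3/(25 + 4))²)*(-47) = (73*(3/29)²)*(-47) = (73*(9/841))*(-47) = (657/841)*(-47) = -30879/841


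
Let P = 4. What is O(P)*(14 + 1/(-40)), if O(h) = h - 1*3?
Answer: 559/40 ≈ 13.975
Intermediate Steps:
O(h) = -3 + h (O(h) = h - 3 = -3 + h)
O(P)*(14 + 1/(-40)) = (-3 + 4)*(14 + 1/(-40)) = 1*(14 - 1/40) = 1*(559/40) = 559/40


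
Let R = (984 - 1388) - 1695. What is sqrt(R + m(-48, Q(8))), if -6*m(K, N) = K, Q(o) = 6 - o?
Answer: I*sqrt(2091) ≈ 45.727*I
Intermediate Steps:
m(K, N) = -K/6
R = -2099 (R = -404 - 1695 = -2099)
sqrt(R + m(-48, Q(8))) = sqrt(-2099 - 1/6*(-48)) = sqrt(-2099 + 8) = sqrt(-2091) = I*sqrt(2091)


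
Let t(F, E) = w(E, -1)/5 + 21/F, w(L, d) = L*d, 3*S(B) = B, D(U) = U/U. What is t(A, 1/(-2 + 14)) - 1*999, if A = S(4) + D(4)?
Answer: -59401/60 ≈ -990.02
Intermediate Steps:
D(U) = 1
S(B) = B/3
A = 7/3 (A = (1/3)*4 + 1 = 4/3 + 1 = 7/3 ≈ 2.3333)
t(F, E) = 21/F - E/5 (t(F, E) = (E*(-1))/5 + 21/F = -E*(1/5) + 21/F = -E/5 + 21/F = 21/F - E/5)
t(A, 1/(-2 + 14)) - 1*999 = (21/(7/3) - 1/(5*(-2 + 14))) - 1*999 = (21*(3/7) - 1/5/12) - 999 = (9 - 1/5*1/12) - 999 = (9 - 1/60) - 999 = 539/60 - 999 = -59401/60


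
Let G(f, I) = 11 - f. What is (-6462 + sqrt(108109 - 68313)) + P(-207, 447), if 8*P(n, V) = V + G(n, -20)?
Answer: -51031/8 + 2*sqrt(9949) ≈ -6179.4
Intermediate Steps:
P(n, V) = 11/8 - n/8 + V/8 (P(n, V) = (V + (11 - n))/8 = (11 + V - n)/8 = 11/8 - n/8 + V/8)
(-6462 + sqrt(108109 - 68313)) + P(-207, 447) = (-6462 + sqrt(108109 - 68313)) + (11/8 - 1/8*(-207) + (1/8)*447) = (-6462 + sqrt(39796)) + (11/8 + 207/8 + 447/8) = (-6462 + 2*sqrt(9949)) + 665/8 = -51031/8 + 2*sqrt(9949)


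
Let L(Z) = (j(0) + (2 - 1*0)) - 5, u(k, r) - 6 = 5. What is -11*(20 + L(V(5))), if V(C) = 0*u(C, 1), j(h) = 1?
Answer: -198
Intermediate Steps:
u(k, r) = 11 (u(k, r) = 6 + 5 = 11)
V(C) = 0 (V(C) = 0*11 = 0)
L(Z) = -2 (L(Z) = (1 + (2 - 1*0)) - 5 = (1 + (2 + 0)) - 5 = (1 + 2) - 5 = 3 - 5 = -2)
-11*(20 + L(V(5))) = -11*(20 - 2) = -11*18 = -198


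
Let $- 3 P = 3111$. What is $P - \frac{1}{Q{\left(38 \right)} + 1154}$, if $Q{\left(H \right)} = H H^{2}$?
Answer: $- \frac{58098963}{56026} \approx -1037.0$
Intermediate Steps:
$P = -1037$ ($P = \left(- \frac{1}{3}\right) 3111 = -1037$)
$Q{\left(H \right)} = H^{3}$
$P - \frac{1}{Q{\left(38 \right)} + 1154} = -1037 - \frac{1}{38^{3} + 1154} = -1037 - \frac{1}{54872 + 1154} = -1037 - \frac{1}{56026} = - \frac{58098963}{56026}$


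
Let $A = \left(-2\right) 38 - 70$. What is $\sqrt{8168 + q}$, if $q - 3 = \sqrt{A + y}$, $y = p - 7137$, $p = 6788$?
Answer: $\sqrt{8171 + 3 i \sqrt{55}} \approx 90.394 + 0.123 i$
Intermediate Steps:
$y = -349$ ($y = 6788 - 7137 = -349$)
$A = -146$ ($A = -76 - 70 = -146$)
$q = 3 + 3 i \sqrt{55}$ ($q = 3 + \sqrt{-146 - 349} = 3 + \sqrt{-495} = 3 + 3 i \sqrt{55} \approx 3.0 + 22.249 i$)
$\sqrt{8168 + q} = \sqrt{8168 + \left(3 + 3 i \sqrt{55}\right)} = \sqrt{8171 + 3 i \sqrt{55}}$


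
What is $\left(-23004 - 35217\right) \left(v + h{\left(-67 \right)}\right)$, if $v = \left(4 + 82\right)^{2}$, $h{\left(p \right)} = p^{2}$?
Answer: $-691956585$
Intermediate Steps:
$v = 7396$ ($v = 86^{2} = 7396$)
$\left(-23004 - 35217\right) \left(v + h{\left(-67 \right)}\right) = \left(-23004 - 35217\right) \left(7396 + \left(-67\right)^{2}\right) = - 58221 \left(7396 + 4489\right) = \left(-58221\right) 11885 = -691956585$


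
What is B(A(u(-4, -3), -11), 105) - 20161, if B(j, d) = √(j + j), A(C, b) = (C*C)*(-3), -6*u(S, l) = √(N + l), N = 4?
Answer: -20161 + I*√6/6 ≈ -20161.0 + 0.40825*I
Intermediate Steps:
u(S, l) = -√(4 + l)/6
A(C, b) = -3*C² (A(C, b) = C²*(-3) = -3*C²)
B(j, d) = √2*√j (B(j, d) = √(2*j) = √2*√j)
B(A(u(-4, -3), -11), 105) - 20161 = √2*√(-3*(-√(4 - 3)/6)²) - 20161 = √2*√(-3*(-√1/6)²) - 20161 = √2*√(-3*(-⅙*1)²) - 20161 = √2*√(-3*(-⅙)²) - 20161 = √2*√(-3*1/36) - 20161 = √2*√(-1/12) - 20161 = √2*(I*√3/6) - 20161 = I*√6/6 - 20161 = -20161 + I*√6/6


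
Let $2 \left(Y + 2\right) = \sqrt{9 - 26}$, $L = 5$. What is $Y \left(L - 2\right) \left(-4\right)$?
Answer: $24 - 6 i \sqrt{17} \approx 24.0 - 24.739 i$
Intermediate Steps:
$Y = -2 + \frac{i \sqrt{17}}{2}$ ($Y = -2 + \frac{\sqrt{9 - 26}}{2} = -2 + \frac{\sqrt{-17}}{2} = -2 + \frac{i \sqrt{17}}{2} \approx -2.0 + 2.0616 i$)
$Y \left(L - 2\right) \left(-4\right) = \left(-2 + \frac{i \sqrt{17}}{2}\right) \left(5 - 2\right) \left(-4\right) = \left(-2 + \frac{i \sqrt{17}}{2}\right) 3 \left(-4\right) = \left(-2 + \frac{i \sqrt{17}}{2}\right) \left(-12\right) = 24 - 6 i \sqrt{17}$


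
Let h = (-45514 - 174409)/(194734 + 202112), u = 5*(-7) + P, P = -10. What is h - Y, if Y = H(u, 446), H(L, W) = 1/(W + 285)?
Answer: -161160559/290094426 ≈ -0.55554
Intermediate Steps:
u = -45 (u = 5*(-7) - 10 = -35 - 10 = -45)
H(L, W) = 1/(285 + W)
Y = 1/731 (Y = 1/(285 + 446) = 1/731 ≈ 0.0013680)
h = -219923/396846 ≈ -0.55418
h - Y = -219923/396846 - 1*1/731 = -219923/396846 - 1/731 = -161160559/290094426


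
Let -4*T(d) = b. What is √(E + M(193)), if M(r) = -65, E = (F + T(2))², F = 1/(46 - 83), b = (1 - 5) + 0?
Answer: I*√87689/37 ≈ 8.0033*I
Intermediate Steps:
b = -4 (b = -4 + 0 = -4)
T(d) = 1 (T(d) = -¼*(-4) = 1)
F = -1/37 (F = 1/(-37) = -1/37 ≈ -0.027027)
E = 1296/1369 (E = (-1/37 + 1)² = (36/37)² = 1296/1369 ≈ 0.94668)
√(E + M(193)) = √(1296/1369 - 65) = √(-87689/1369) = I*√87689/37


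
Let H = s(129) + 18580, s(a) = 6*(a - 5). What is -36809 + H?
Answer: -17485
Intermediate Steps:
s(a) = -30 + 6*a (s(a) = 6*(-5 + a) = -30 + 6*a)
H = 19324 (H = (-30 + 6*129) + 18580 = (-30 + 774) + 18580 = 744 + 18580 = 19324)
-36809 + H = -36809 + 19324 = -17485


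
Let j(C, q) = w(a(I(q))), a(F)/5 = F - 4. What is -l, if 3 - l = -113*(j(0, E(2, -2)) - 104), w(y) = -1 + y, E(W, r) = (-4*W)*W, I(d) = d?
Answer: 23162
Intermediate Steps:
E(W, r) = -4*W**2
a(F) = -20 + 5*F (a(F) = 5*(F - 4) = 5*(-4 + F) = -20 + 5*F)
j(C, q) = -21 + 5*q (j(C, q) = -1 + (-20 + 5*q) = -21 + 5*q)
l = -23162 (l = 3 - (-113)*((-21 + 5*(-4*2**2)) - 104) = 3 - (-113)*((-21 + 5*(-4*4)) - 104) = 3 - (-113)*((-21 + 5*(-16)) - 104) = 3 - (-113)*((-21 - 80) - 104) = 3 - (-113)*(-101 - 104) = 3 - (-113)*(-205) = 3 - 1*23165 = 3 - 23165 = -23162)
-l = -1*(-23162) = 23162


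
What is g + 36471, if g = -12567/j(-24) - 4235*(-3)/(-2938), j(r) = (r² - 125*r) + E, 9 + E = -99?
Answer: 61920242113/1698164 ≈ 36463.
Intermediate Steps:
E = -108 (E = -9 - 99 = -108)
j(r) = -108 + r² - 125*r (j(r) = (r² - 125*r) - 108 = -108 + r² - 125*r)
g = -13497131/1698164 (g = -12567/(-108 + (-24)² - 125*(-24)) - 4235*(-3)/(-2938) = -12567/(-108 + 576 + 3000) + 12705*(-1/2938) = -12567/3468 - 12705/2938 = -12567*1/3468 - 12705/2938 = -4189/1156 - 12705/2938 = -13497131/1698164 ≈ -7.9481)
g + 36471 = -13497131/1698164 + 36471 = 61920242113/1698164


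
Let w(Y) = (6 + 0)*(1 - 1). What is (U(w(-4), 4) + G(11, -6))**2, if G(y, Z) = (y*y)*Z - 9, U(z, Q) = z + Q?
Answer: 534361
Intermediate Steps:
w(Y) = 0 (w(Y) = 6*0 = 0)
U(z, Q) = Q + z
G(y, Z) = -9 + Z*y**2 (G(y, Z) = y**2*Z - 9 = Z*y**2 - 9 = -9 + Z*y**2)
(U(w(-4), 4) + G(11, -6))**2 = ((4 + 0) + (-9 - 6*11**2))**2 = (4 + (-9 - 6*121))**2 = (4 + (-9 - 726))**2 = (4 - 735)**2 = (-731)**2 = 534361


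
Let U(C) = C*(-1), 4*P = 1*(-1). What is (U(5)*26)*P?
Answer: 65/2 ≈ 32.500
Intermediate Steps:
P = -1/4 (P = (1*(-1))/4 = (1/4)*(-1) = -1/4 ≈ -0.25000)
U(C) = -C
(U(5)*26)*P = (-1*5*26)*(-1/4) = -5*26*(-1/4) = -130*(-1/4) = 65/2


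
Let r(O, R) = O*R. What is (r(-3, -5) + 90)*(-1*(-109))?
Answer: 11445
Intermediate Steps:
(r(-3, -5) + 90)*(-1*(-109)) = (-3*(-5) + 90)*(-1*(-109)) = (15 + 90)*109 = 105*109 = 11445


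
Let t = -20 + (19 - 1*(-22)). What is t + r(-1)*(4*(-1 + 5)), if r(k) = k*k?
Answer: 37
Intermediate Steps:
r(k) = k²
t = 21 (t = -20 + (19 + 22) = -20 + 41 = 21)
t + r(-1)*(4*(-1 + 5)) = 21 + (-1)²*(4*(-1 + 5)) = 21 + 1*(4*4) = 21 + 1*16 = 21 + 16 = 37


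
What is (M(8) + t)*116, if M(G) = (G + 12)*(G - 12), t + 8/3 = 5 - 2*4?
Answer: -29812/3 ≈ -9937.3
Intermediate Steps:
t = -17/3 (t = -8/3 + (5 - 2*4) = -8/3 + (5 - 8) = -8/3 - 3 = -17/3 ≈ -5.6667)
M(G) = (-12 + G)*(12 + G) (M(G) = (12 + G)*(-12 + G) = (-12 + G)*(12 + G))
(M(8) + t)*116 = ((-144 + 8**2) - 17/3)*116 = ((-144 + 64) - 17/3)*116 = (-80 - 17/3)*116 = -257/3*116 = -29812/3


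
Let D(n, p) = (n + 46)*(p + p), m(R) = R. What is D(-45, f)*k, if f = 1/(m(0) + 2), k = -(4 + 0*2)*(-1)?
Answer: 4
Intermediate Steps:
k = 4 (k = -(4 + 0)*(-1) = -1*4*(-1) = -4*(-1) = 4)
f = 1/2 (f = 1/(0 + 2) = 1/2 ≈ 0.50000)
D(n, p) = 2*p*(46 + n) (D(n, p) = (46 + n)*(2*p) = 2*p*(46 + n))
D(-45, f)*k = (2*(1/2)*(46 - 45))*4 = (2*(1/2)*1)*4 = 1*4 = 4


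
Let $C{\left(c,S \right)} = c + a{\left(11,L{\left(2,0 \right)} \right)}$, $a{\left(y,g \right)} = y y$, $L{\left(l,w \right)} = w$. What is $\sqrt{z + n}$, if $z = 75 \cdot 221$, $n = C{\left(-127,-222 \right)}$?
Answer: $3 \sqrt{1841} \approx 128.72$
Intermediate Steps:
$a{\left(y,g \right)} = y^{2}$
$C{\left(c,S \right)} = 121 + c$ ($C{\left(c,S \right)} = c + 11^{2} = c + 121 = 121 + c$)
$n = -6$ ($n = 121 - 127 = -6$)
$z = 16575$
$\sqrt{z + n} = \sqrt{16575 - 6} = \sqrt{16569} = 3 \sqrt{1841}$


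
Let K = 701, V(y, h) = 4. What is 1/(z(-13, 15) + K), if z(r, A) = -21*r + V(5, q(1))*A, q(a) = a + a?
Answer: 1/1034 ≈ 0.00096712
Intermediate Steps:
q(a) = 2*a
z(r, A) = -21*r + 4*A
1/(z(-13, 15) + K) = 1/((-21*(-13) + 4*15) + 701) = 1/((273 + 60) + 701) = 1/(333 + 701) = 1/1034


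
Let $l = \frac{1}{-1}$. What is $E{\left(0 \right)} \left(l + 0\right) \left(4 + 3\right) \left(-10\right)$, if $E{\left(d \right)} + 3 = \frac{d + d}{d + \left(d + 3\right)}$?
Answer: $-210$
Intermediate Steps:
$l = -1$
$E{\left(d \right)} = -3 + \frac{2 d}{3 + 2 d}$ ($E{\left(d \right)} = -3 + \frac{d + d}{d + \left(d + 3\right)} = -3 + \frac{2 d}{d + \left(3 + d\right)} = -3 + \frac{2 d}{3 + 2 d}$)
$E{\left(0 \right)} \left(l + 0\right) \left(4 + 3\right) \left(-10\right) = \frac{-9 - 0}{3 + 2 \cdot 0} \left(-1 + 0\right) \left(4 + 3\right) \left(-10\right) = \frac{-9 + 0}{3 + 0} \left(\left(-1\right) 7\right) \left(-10\right) = \frac{1}{3} \left(-9\right) \left(-7\right) \left(-10\right) = \left(-3\right) \left(-7\right) \left(-10\right) = 21 \left(-10\right) = -210$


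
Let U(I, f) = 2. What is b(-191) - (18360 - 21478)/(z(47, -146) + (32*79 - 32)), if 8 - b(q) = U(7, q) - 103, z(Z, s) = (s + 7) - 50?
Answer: 254581/2307 ≈ 110.35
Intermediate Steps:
z(Z, s) = -43 + s (z(Z, s) = (7 + s) - 50 = -43 + s)
b(q) = 109 (b(q) = 8 - (2 - 103) = 8 - 1*(-101) = 8 + 101 = 109)
b(-191) - (18360 - 21478)/(z(47, -146) + (32*79 - 32)) = 109 - (18360 - 21478)/((-43 - 146) + (32*79 - 32)) = 109 - (-3118)/(-189 + (2528 - 32)) = 109 - (-3118)/(-189 + 2496) = 109 - (-3118)/2307 = 109 - 1*(-3118/2307) = 109 + 3118/2307 = 254581/2307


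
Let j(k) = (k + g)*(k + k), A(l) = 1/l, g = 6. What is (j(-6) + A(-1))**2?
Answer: 1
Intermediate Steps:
j(k) = 2*k*(6 + k) (j(k) = (k + 6)*(k + k) = (6 + k)*(2*k) = 2*k*(6 + k))
(j(-6) + A(-1))**2 = (2*(-6)*(6 - 6) + 1/(-1))**2 = (2*(-6)*0 - 1)**2 = (0 - 1)**2 = (-1)**2 = 1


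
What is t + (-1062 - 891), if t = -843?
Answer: -2796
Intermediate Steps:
t + (-1062 - 891) = -843 + (-1062 - 891) = -843 - 1953 = -2796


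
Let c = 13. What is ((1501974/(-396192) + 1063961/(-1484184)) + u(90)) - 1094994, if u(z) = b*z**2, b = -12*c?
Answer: -28893904261322345/12250454736 ≈ -2.3586e+6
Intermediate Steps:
b = -156 (b = -12*13 = -156)
u(z) = -156*z**2
((1501974/(-396192) + 1063961/(-1484184)) + u(90)) - 1094994 = ((1501974/(-396192) + 1063961/(-1484184)) - 156*90**2) - 1094994 = ((1501974*(-1/396192) + 1063961*(-1/1484184)) - 156*8100) - 1094994 = ((-250329/66032 - 1063961/1484184) - 1263600) - 1094994 = (-55223721161/12250454736 - 1263600) - 1094994 = -15479729828130761/12250454736 - 1094994 = -28893904261322345/12250454736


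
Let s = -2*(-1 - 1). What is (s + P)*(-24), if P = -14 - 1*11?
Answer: 504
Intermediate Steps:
s = 4 (s = -2*(-2) = 4)
P = -25 (P = -14 - 11 = -25)
(s + P)*(-24) = (4 - 25)*(-24) = -21*(-24) = 504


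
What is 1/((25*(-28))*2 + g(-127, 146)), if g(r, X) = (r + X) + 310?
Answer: -1/1071 ≈ -0.00093371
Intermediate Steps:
g(r, X) = 310 + X + r (g(r, X) = (X + r) + 310 = 310 + X + r)
1/((25*(-28))*2 + g(-127, 146)) = 1/((25*(-28))*2 + (310 + 146 - 127)) = 1/(-700*2 + 329) = 1/(-1400 + 329) = 1/(-1071) = -1/1071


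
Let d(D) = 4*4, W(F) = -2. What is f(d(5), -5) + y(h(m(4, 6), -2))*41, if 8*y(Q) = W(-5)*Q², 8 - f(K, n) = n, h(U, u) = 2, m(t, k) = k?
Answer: -28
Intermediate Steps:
d(D) = 16
f(K, n) = 8 - n
y(Q) = -Q²/4 (y(Q) = (-2*Q²)/8 = -Q²/4)
f(d(5), -5) + y(h(m(4, 6), -2))*41 = (8 - 1*(-5)) - ¼*2²*41 = (8 + 5) - ¼*4*41 = 13 - 1*41 = 13 - 41 = -28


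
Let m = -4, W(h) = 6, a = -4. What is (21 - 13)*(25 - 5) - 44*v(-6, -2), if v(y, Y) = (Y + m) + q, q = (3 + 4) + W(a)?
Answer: -148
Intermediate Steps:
q = 13 (q = (3 + 4) + 6 = 7 + 6 = 13)
v(y, Y) = 9 + Y (v(y, Y) = (Y - 4) + 13 = (-4 + Y) + 13 = 9 + Y)
(21 - 13)*(25 - 5) - 44*v(-6, -2) = (21 - 13)*(25 - 5) - 44*(9 - 2) = 8*20 - 44*7 = 160 - 308 = -148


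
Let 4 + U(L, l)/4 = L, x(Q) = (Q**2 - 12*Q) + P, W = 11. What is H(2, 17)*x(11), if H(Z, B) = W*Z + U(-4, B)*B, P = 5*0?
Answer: 5742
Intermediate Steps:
P = 0
x(Q) = Q**2 - 12*Q (x(Q) = (Q**2 - 12*Q) + 0 = Q**2 - 12*Q)
U(L, l) = -16 + 4*L
H(Z, B) = -32*B + 11*Z (H(Z, B) = 11*Z + (-16 + 4*(-4))*B = 11*Z + (-16 - 16)*B = 11*Z - 32*B = -32*B + 11*Z)
H(2, 17)*x(11) = (-32*17 + 11*2)*(11*(-12 + 11)) = (-544 + 22)*(11*(-1)) = -522*(-11) = 5742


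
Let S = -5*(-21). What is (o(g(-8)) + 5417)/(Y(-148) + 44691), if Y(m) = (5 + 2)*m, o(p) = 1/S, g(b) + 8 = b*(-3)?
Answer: 568786/4583775 ≈ 0.12409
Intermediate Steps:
S = 105
g(b) = -8 - 3*b (g(b) = -8 + b*(-3) = -8 - 3*b)
o(p) = 1/105
Y(m) = 7*m
(o(g(-8)) + 5417)/(Y(-148) + 44691) = (1/105 + 5417)/(7*(-148) + 44691) = 568786/(105*(-1036 + 44691)) = (568786/105)/43655 = (568786/105)*(1/43655) = 568786/4583775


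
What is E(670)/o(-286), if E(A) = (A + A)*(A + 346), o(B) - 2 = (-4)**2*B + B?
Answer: -68072/243 ≈ -280.13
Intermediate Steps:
o(B) = 2 + 17*B (o(B) = 2 + ((-4)**2*B + B) = 2 + (16*B + B) = 2 + 17*B)
E(A) = 2*A*(346 + A) (E(A) = (2*A)*(346 + A) = 2*A*(346 + A))
E(670)/o(-286) = (2*670*(346 + 670))/(2 + 17*(-286)) = (2*670*1016)/(2 - 4862) = 1361440/(-4860) = 1361440*(-1/4860) = -68072/243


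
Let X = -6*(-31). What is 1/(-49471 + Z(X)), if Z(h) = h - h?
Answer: -1/49471 ≈ -2.0214e-5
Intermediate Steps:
X = 186
Z(h) = 0
1/(-49471 + Z(X)) = 1/(-49471 + 0) = 1/(-49471) = -1/49471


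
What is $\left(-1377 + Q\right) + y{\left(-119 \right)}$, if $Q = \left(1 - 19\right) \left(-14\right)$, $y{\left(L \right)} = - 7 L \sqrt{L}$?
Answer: $-1125 + 833 i \sqrt{119} \approx -1125.0 + 9087.0 i$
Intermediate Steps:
$y{\left(L \right)} = - 7 L^{\frac{3}{2}}$
$Q = 252$ ($Q = \left(-18\right) \left(-14\right) = 252$)
$\left(-1377 + Q\right) + y{\left(-119 \right)} = \left(-1377 + 252\right) - 7 \left(-119\right)^{\frac{3}{2}} = -1125 - 7 \left(- 119 i \sqrt{119}\right) = -1125 + 833 i \sqrt{119}$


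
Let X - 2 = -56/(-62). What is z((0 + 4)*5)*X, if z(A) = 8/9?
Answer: 80/31 ≈ 2.5806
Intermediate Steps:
X = 90/31 (X = 2 - 56/(-62) = 2 - 56*(-1/62) = 2 + 28/31 = 90/31 ≈ 2.9032)
z(A) = 8/9 (z(A) = 8*(⅑) = 8/9)
z((0 + 4)*5)*X = (8/9)*(90/31) = 80/31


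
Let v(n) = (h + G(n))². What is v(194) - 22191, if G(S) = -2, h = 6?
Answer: -22175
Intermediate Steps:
v(n) = 16 (v(n) = (6 - 2)² = 4² = 16)
v(194) - 22191 = 16 - 22191 = -22175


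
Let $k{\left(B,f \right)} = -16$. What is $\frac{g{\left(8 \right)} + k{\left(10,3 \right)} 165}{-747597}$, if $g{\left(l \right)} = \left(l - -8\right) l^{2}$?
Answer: $\frac{1616}{747597} \approx 0.0021616$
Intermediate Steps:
$g{\left(l \right)} = l^{2} \left(8 + l\right)$ ($g{\left(l \right)} = \left(l + 8\right) l^{2} = \left(8 + l\right) l^{2} = l^{2} \left(8 + l\right)$)
$\frac{g{\left(8 \right)} + k{\left(10,3 \right)} 165}{-747597} = \frac{8^{2} \left(8 + 8\right) - 2640}{-747597} = \left(64 \cdot 16 - 2640\right) \left(- \frac{1}{747597}\right) = \left(1024 - 2640\right) \left(- \frac{1}{747597}\right) = \left(-1616\right) \left(- \frac{1}{747597}\right) = \frac{1616}{747597}$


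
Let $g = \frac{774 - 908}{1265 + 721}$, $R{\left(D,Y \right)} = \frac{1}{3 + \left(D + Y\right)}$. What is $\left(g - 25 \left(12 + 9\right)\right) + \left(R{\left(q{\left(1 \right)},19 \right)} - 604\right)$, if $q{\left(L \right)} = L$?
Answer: $- \frac{25785779}{22839} \approx -1129.0$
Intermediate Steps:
$R{\left(D,Y \right)} = \frac{1}{3 + D + Y}$
$g = - \frac{67}{993}$ ($g = - \frac{134}{1986} = \left(-134\right) \frac{1}{1986} = - \frac{67}{993} \approx -0.067472$)
$\left(g - 25 \left(12 + 9\right)\right) + \left(R{\left(q{\left(1 \right)},19 \right)} - 604\right) = \left(- \frac{67}{993} - 25 \left(12 + 9\right)\right) - \left(604 - \frac{1}{3 + 1 + 19}\right) = \left(- \frac{67}{993} - 525\right) - \left(604 - \frac{1}{23}\right) = \left(- \frac{67}{993} - 525\right) + \left(\frac{1}{23} - 604\right) = - \frac{521392}{993} - \frac{13891}{23} = - \frac{25785779}{22839}$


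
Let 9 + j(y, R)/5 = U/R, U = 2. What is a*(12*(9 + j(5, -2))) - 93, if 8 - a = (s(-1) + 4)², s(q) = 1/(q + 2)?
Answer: 8271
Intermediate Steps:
j(y, R) = -45 + 10/R (j(y, R) = -45 + 5*(2/R) = -45 + 10/R)
s(q) = 1/(2 + q)
a = -17 (a = 8 - (1/(2 - 1) + 4)² = 8 - (1/1 + 4)² = 8 - (1 + 4)² = 8 - 1*5² = 8 - 1*25 = 8 - 25 = -17)
a*(12*(9 + j(5, -2))) - 93 = -204*(9 + (-45 + 10/(-2))) - 93 = -204*(9 + (-45 + 10*(-½))) - 93 = -204*(9 + (-45 - 5)) - 93 = -204*(9 - 50) - 93 = -204*(-41) - 93 = -17*(-492) - 93 = 8364 - 93 = 8271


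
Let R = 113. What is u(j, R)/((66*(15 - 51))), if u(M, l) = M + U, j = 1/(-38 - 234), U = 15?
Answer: -4079/646272 ≈ -0.0063116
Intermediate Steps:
j = -1/272 (j = 1/(-272) = -1/272 ≈ -0.0036765)
u(M, l) = 15 + M (u(M, l) = M + 15 = 15 + M)
u(j, R)/((66*(15 - 51))) = (15 - 1/272)/((66*(15 - 51))) = 4079/(272*((66*(-36)))) = (4079/272)/(-2376) = (4079/272)*(-1/2376) = -4079/646272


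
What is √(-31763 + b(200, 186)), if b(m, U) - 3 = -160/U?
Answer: 4*I*√17168730/93 ≈ 178.22*I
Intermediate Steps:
b(m, U) = 3 - 160/U
√(-31763 + b(200, 186)) = √(-31763 + (3 - 160/186)) = √(-31763 + (3 - 160*1/186)) = √(-31763 + (3 - 80/93)) = √(-31763 + 199/93) = √(-2953760/93) = 4*I*√17168730/93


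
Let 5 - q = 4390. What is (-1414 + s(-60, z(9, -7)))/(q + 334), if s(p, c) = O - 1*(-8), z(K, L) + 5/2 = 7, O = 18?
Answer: 1388/4051 ≈ 0.34263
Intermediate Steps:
q = -4385 (q = 5 - 1*4390 = 5 - 4390 = -4385)
z(K, L) = 9/2 (z(K, L) = -5/2 + 7 = 9/2)
s(p, c) = 26 (s(p, c) = 18 - 1*(-8) = 18 + 8 = 26)
(-1414 + s(-60, z(9, -7)))/(q + 334) = (-1414 + 26)/(-4385 + 334) = -1388/(-4051) = -1388*(-1/4051) = 1388/4051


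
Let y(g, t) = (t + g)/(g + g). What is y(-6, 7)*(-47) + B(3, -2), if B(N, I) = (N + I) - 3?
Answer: 23/12 ≈ 1.9167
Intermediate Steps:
B(N, I) = -3 + I + N (B(N, I) = (I + N) - 3 = -3 + I + N)
y(g, t) = (g + t)/(2*g) (y(g, t) = (g + t)/((2*g)) = (g + t)*(1/(2*g)) = (g + t)/(2*g))
y(-6, 7)*(-47) + B(3, -2) = ((½)*(-6 + 7)/(-6))*(-47) + (-3 - 2 + 3) = ((½)*(-⅙)*1)*(-47) - 2 = -1/12*(-47) - 2 = 47/12 - 2 = 23/12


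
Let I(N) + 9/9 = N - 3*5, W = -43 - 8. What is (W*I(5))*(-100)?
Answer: -56100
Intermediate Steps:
W = -51
I(N) = -16 + N (I(N) = -1 + (N - 3*5) = -1 + (N - 15) = -1 + (-15 + N) = -16 + N)
(W*I(5))*(-100) = -51*(-16 + 5)*(-100) = -51*(-11)*(-100) = 561*(-100) = -56100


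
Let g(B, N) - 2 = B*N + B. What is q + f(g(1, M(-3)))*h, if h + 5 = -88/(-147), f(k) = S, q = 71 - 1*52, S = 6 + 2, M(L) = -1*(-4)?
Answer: -2383/147 ≈ -16.211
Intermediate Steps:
M(L) = 4
S = 8
q = 19 (q = 71 - 52 = 19)
g(B, N) = 2 + B + B*N (g(B, N) = 2 + (B*N + B) = 2 + (B + B*N) = 2 + B + B*N)
f(k) = 8
h = -647/147 (h = -5 - 88/(-147) = -5 - 88*(-1/147) = -5 + 88/147 = -647/147 ≈ -4.4014)
q + f(g(1, M(-3)))*h = 19 + 8*(-647/147) = 19 - 5176/147 = -2383/147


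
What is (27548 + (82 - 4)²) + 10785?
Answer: 44417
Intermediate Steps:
(27548 + (82 - 4)²) + 10785 = (27548 + 78²) + 10785 = (27548 + 6084) + 10785 = 33632 + 10785 = 44417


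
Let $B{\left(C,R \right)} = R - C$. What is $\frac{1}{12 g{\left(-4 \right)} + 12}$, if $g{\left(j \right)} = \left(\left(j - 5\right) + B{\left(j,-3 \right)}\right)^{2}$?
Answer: $\frac{1}{780} \approx 0.0012821$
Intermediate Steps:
$g{\left(j \right)} = 64$ ($g{\left(j \right)} = \left(\left(j - 5\right) - \left(3 + j\right)\right)^{2} = \left(\left(-5 + j\right) - \left(3 + j\right)\right)^{2} = \left(-8\right)^{2} = 64$)
$\frac{1}{12 g{\left(-4 \right)} + 12} = \frac{1}{12 \cdot 64 + 12} = \frac{1}{768 + 12} = \frac{1}{780}$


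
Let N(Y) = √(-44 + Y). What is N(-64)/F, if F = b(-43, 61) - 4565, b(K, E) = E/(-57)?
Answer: -171*I*√3/130133 ≈ -0.002276*I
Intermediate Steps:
b(K, E) = -E/57 (b(K, E) = E*(-1/57) = -E/57)
F = -260266/57 (F = -1/57*61 - 4565 = -61/57 - 4565 = -260266/57 ≈ -4566.1)
N(-64)/F = √(-44 - 64)/(-260266/57) = √(-108)*(-57/260266) = (6*I*√3)*(-57/260266) = -171*I*√3/130133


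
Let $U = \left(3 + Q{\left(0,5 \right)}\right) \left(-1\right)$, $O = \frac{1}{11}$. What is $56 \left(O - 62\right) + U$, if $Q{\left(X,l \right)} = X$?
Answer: $- \frac{38169}{11} \approx -3469.9$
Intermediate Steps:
$O = \frac{1}{11} \approx 0.090909$
$U = -3$ ($U = \left(3 + 0\right) \left(-1\right) = 3 \left(-1\right) = -3$)
$56 \left(O - 62\right) + U = 56 \left(\frac{1}{11} - 62\right) - 3 = 56 \left(- \frac{681}{11}\right) - 3 = - \frac{38136}{11} - 3 = - \frac{38169}{11}$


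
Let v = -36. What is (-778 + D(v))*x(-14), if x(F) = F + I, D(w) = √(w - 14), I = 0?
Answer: 10892 - 70*I*√2 ≈ 10892.0 - 98.995*I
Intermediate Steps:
D(w) = √(-14 + w)
x(F) = F (x(F) = F + 0 = F)
(-778 + D(v))*x(-14) = (-778 + √(-14 - 36))*(-14) = (-778 + √(-50))*(-14) = (-778 + 5*I*√2)*(-14) = 10892 - 70*I*√2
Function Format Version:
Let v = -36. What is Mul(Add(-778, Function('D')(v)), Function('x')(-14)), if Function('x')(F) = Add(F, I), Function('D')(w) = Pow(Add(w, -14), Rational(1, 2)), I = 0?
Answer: Add(10892, Mul(-70, I, Pow(2, Rational(1, 2)))) ≈ Add(10892., Mul(-98.995, I))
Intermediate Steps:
Function('D')(w) = Pow(Add(-14, w), Rational(1, 2))
Function('x')(F) = F (Function('x')(F) = Add(F, 0) = F)
Mul(Add(-778, Function('D')(v)), Function('x')(-14)) = Mul(Add(-778, Pow(Add(-14, -36), Rational(1, 2))), -14) = Mul(Add(-778, Pow(-50, Rational(1, 2))), -14) = Mul(Add(-778, Mul(5, I, Pow(2, Rational(1, 2)))), -14) = Add(10892, Mul(-70, I, Pow(2, Rational(1, 2))))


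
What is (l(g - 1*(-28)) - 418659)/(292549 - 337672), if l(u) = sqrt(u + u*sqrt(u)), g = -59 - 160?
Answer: 139553/15041 - sqrt(-191 - 191*I*sqrt(191))/45123 ≈ 9.2774 + 0.00083476*I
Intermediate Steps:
g = -219
l(u) = sqrt(u + u**(3/2))
(l(g - 1*(-28)) - 418659)/(292549 - 337672) = (sqrt((-219 - 1*(-28)) + (-219 - 1*(-28))**(3/2)) - 418659)/(292549 - 337672) = (sqrt((-219 + 28) + (-219 + 28)**(3/2)) - 418659)/(-45123) = (sqrt(-191 + (-191)**(3/2)) - 418659)*(-1/45123) = (sqrt(-191 - 191*I*sqrt(191)) - 418659)*(-1/45123) = (-418659 + sqrt(-191 - 191*I*sqrt(191)))*(-1/45123) = 139553/15041 - sqrt(-191 - 191*I*sqrt(191))/45123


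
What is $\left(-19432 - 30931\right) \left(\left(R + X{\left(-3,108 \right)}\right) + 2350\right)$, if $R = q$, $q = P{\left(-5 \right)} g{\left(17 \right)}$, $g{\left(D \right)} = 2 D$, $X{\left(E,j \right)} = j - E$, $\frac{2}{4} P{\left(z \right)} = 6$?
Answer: $-144491447$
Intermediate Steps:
$P{\left(z \right)} = 12$ ($P{\left(z \right)} = 2 \cdot 6 = 12$)
$q = 408$ ($q = 12 \cdot 2 \cdot 17 = 12 \cdot 34 = 408$)
$R = 408$
$\left(-19432 - 30931\right) \left(\left(R + X{\left(-3,108 \right)}\right) + 2350\right) = \left(-19432 - 30931\right) \left(\left(408 + \left(108 - -3\right)\right) + 2350\right) = - 50363 \left(\left(408 + \left(108 + 3\right)\right) + 2350\right) = - 50363 \left(\left(408 + 111\right) + 2350\right) = - 50363 \left(519 + 2350\right) = \left(-50363\right) 2869 = -144491447$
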